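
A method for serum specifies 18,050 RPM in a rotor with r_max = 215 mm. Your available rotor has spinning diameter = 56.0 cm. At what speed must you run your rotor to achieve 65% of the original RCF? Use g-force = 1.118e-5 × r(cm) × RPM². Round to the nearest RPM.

12752 RPM

Original rotor: r = 215 mm = 21.5 cm
RCF_original = 1.118 × 10⁻⁵ × 21.5 × (18050)² = 1.118 × 10⁻⁵ × 21.5 × 325,802,500 ≈ 78,313.1 × g
Target RCF = 0.65 × 78,313.1 ≈ 50,903.5 × g
Your rotor: r = 56.0 / 2 = 28 cm
50,903.5 = 1.118 × 10⁻⁵ × 28 × N²
N² = 50,903.5 / (31.304 × 10⁻⁵) = 162,610,210
N ≈ √162,610,210 ≈ 12,751.9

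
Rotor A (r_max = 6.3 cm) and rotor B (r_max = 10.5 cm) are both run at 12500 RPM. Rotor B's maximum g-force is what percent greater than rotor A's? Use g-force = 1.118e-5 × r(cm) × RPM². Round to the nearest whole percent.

At equal RPM, RCF scales linearly with r: ratio = 10.5 / 6.3 = 1.6667.
So rotor B delivers 66.7% more g-force.

67%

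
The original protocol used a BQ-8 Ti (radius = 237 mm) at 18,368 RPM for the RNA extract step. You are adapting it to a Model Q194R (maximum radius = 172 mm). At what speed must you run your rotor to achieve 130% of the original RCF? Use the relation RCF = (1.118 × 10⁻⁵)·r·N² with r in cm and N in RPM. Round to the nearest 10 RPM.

Original rotor: r = 237 mm = 23.7 cm
RCF = 1.118 × 10⁻⁵ × r × N²
RCF_original = 1.118 × 10⁻⁵ × 23.7 × (18368)² = 1.118 × 10⁻⁵ × 23.7 × 337,383,424 ≈ 89,395.1 × g
Target RCF = 1.3 × 89,395.1 ≈ 116,213.6 × g
Your rotor: r = 172 mm = 17.2 cm
116,213.6 = 1.118 × 10⁻⁵ × 17.2 × N²
N² = 116,213.6 / (19.2296 × 10⁻⁵) = 604,347,464
N ≈ √604,347,464 ≈ 24,583.5

24580 RPM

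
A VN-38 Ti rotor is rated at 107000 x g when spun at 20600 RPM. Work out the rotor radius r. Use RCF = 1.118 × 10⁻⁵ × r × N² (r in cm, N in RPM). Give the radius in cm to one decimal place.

≈ 22.6 cm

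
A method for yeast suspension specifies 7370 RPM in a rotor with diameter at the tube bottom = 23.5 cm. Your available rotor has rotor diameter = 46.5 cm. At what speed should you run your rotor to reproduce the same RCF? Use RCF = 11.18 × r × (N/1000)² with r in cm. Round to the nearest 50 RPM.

≈ 5250 RPM

Original rotor: r = 23.5 / 2 = 11.75 cm
RCF = 11.18 × r × (N/1000)²
RCF_original = 11.18 × 11.75 × (7.37)² = 11.18 × 11.75 × 54.3169 ≈ 7,135.3 × g
Your rotor: r = 46.5 / 2 = 23.25 cm
7,135.3 = 11.18 × 23.25 × (N/1000)²
(N/1000)² = 7,135.3 / 259.935 = 27.45032
N = 1000 × √27.45032 ≈ 5,239.3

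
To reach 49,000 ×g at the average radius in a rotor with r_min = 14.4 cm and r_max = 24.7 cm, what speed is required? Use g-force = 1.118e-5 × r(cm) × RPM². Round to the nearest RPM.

14973 RPM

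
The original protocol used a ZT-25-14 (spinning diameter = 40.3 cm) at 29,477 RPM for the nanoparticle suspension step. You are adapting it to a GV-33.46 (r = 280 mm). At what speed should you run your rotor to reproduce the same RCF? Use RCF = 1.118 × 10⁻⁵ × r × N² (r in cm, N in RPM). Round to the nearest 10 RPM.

25010 RPM

Original rotor: r = 40.3 / 2 = 20.15 cm
RCF_original = 1.118 × 10⁻⁵ × 20.15 × (29477)² = 1.118 × 10⁻⁵ × 20.15 × 868,893,529 ≈ 195,741.7 × g
Your rotor: r = 280 mm = 28.0 cm
195,741.7 = 1.118 × 10⁻⁵ × 28 × N²
N² = 195,741.7 / (31.304 × 10⁻⁵) = 625,292,934
N ≈ √625,292,934 ≈ 25,005.9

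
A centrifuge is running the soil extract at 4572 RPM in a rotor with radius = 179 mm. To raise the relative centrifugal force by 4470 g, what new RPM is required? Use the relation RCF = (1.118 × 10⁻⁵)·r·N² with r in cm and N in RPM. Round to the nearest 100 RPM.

r = 179 mm = 17.9 cm
Current RCF = 1.118 × 10⁻⁵ × 17.9 × (4572)² = 1.118 × 10⁻⁵ × 17.9 × 20,903,184 ≈ 4,183.2 × g
Target RCF = 4,183.2 + 4,470 = 8,653.2 × g
N² = 8,653.2 / (20.0122 × 10⁻⁵) = 43,239,624
N ≈ √43,239,624 ≈ 6,575.7

6600 RPM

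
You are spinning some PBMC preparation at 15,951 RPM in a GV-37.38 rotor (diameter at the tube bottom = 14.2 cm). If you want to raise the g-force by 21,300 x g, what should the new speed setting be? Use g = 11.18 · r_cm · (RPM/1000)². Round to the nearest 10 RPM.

r = 14.2 / 2 = 7.1 cm
Current RCF = 11.18 × 7.1 × (15.951)² = 11.18 × 7.1 × 254.434401 ≈ 20,196.5 × g
Target RCF = 20,196.5 + 21,300 = 41,496.5 × g
(N/1000)² = 41,496.5 / 79.378 = 522.7708
N = 1000 × √522.7708 ≈ 22,864.2

22860 RPM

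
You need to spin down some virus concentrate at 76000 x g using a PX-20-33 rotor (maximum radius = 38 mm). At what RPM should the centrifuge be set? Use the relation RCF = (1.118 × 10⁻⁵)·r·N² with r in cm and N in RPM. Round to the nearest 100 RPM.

42300 RPM

r = 38 mm = 3.8 cm
76,000 = 1.118 × 10⁻⁵ × 3.8 × N²
N² = 76,000 / (4.2484 × 10⁻⁵) = 1,788,908,766
N ≈ √1,788,908,766 ≈ 42,295.5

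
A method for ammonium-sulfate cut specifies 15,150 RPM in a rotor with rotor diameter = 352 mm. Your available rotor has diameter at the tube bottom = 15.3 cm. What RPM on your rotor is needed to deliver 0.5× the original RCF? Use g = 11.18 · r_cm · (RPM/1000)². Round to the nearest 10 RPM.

Original rotor: r = 352 mm / 2 = 176 mm = 17.6 cm
RCF_original = 11.18 × 17.6 × (15.15)² = 11.18 × 17.6 × 229.5225 ≈ 45,162.7 × g
Target RCF = 0.5 × 45,162.7 ≈ 22,581.3 × g
Your rotor: r = 15.3 / 2 = 7.65 cm
22,581.3 = 11.18 × 7.65 × (N/1000)²
(N/1000)² = 22,581.3 / 85.527 = 264.0254
N = 1000 × √264.0254 ≈ 16,248.9

16250 RPM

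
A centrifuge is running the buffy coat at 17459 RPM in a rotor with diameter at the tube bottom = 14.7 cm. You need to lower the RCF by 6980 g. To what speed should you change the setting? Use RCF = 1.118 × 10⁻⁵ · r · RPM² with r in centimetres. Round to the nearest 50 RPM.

14850 RPM

r = 14.7 / 2 = 7.35 cm
Current RCF = 1.118 × 10⁻⁵ × 7.35 × (17459)² = 1.118 × 10⁻⁵ × 7.35 × 304,816,681 ≈ 25,047.7 × g
Target RCF = 25,047.7 − 6,980 = 18,067.7 × g
N² = 18,067.7 / (8.2173 × 10⁻⁵) = 219,873,925
N ≈ √219,873,925 ≈ 14,828.1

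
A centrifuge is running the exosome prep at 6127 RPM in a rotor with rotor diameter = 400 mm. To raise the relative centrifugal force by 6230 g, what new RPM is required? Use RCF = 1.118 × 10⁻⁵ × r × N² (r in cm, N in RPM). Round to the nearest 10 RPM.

8090 RPM

r = 400 mm / 2 = 200 mm = 20 cm
Current RCF = 1.118 × 10⁻⁵ × 20 × (6127)² = 1.118 × 10⁻⁵ × 20 × 37,540,129 ≈ 8,394 × g
Target RCF = 8,394 + 6,230 = 14,624 × g
N² = 14,624 / (22.36 × 10⁻⁵) = 65,402,504
N ≈ √65,402,504 ≈ 8,087.2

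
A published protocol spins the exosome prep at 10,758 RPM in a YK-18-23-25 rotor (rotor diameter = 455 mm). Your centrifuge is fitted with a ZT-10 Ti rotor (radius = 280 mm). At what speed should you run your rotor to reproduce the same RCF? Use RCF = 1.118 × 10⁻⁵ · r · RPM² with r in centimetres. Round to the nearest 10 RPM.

Original rotor: r = 455 mm / 2 = 227.5 mm = 22.75 cm
RCF_original = 1.118 × 10⁻⁵ × 22.75 × (10758)² = 1.118 × 10⁻⁵ × 22.75 × 115,734,564 ≈ 29,436.5 × g
Your rotor: r = 280 mm = 28.0 cm
29,436.5 = 1.118 × 10⁻⁵ × 28 × N²
N² = 29,436.5 / (31.304 × 10⁻⁵) = 94,034,309
N ≈ √94,034,309 ≈ 9,697.1

9700 RPM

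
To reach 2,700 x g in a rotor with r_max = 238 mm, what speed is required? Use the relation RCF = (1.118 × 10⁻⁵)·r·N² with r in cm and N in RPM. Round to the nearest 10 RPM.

3190 RPM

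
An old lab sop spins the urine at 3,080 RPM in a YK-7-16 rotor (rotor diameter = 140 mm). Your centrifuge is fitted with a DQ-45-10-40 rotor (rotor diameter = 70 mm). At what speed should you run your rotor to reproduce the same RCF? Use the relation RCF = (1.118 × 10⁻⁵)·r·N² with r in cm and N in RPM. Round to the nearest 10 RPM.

Original rotor: r = 140 mm / 2 = 70 mm = 7 cm
RCF_original = 1.118 × 10⁻⁵ × 7 × (3080)² = 1.118 × 10⁻⁵ × 7 × 9,486,400 ≈ 742.4 × g
Your rotor: r = 70 mm / 2 = 35 mm = 3.5 cm
742.4 = 1.118 × 10⁻⁵ × 3.5 × N²
N² = 742.4 / (3.913 × 10⁻⁵) = 18,972,655
N ≈ √18,972,655 ≈ 4,355.8

≈ 4360 RPM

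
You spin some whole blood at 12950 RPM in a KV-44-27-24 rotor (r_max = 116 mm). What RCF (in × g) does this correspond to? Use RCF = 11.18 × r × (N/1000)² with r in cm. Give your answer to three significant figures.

r = 116 mm = 11.6 cm
RCF = 11.18 × r × (N/1000)²
RCF = 11.18 × 11.6 × (12.95)² = 11.18 × 11.6 × 167.7025 ≈ 21,749 × g

≈ 21700 × g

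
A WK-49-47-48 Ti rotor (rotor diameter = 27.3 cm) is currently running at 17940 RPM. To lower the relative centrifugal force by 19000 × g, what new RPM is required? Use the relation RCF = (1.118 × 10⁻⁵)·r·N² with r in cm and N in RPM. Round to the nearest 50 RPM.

≈ 14050 RPM

r = 27.3 / 2 = 13.65 cm
Current RCF = 1.118 × 10⁻⁵ × 13.65 × (17940)² = 1.118 × 10⁻⁵ × 13.65 × 321,843,600 ≈ 49,115.6 × g
Target RCF = 49,115.6 − 19,000 = 30,115.6 × g
N² = 30,115.6 / (15.2607 × 10⁻⁵) = 197,340,882
N ≈ √197,340,882 ≈ 14,047.8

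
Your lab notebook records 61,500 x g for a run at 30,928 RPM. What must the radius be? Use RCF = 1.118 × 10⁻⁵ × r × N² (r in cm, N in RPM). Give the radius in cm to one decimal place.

r ≈ 5.8 cm

RCF = 1.118 × 10⁻⁵ × r × N²
61500 = 1.118 × 10⁻⁵ × r × (30928)²
r = 61500 / (1.118 × 10⁻⁵ × 956,541,184) = 61500 / 10694.13 ≈ 5.751 cm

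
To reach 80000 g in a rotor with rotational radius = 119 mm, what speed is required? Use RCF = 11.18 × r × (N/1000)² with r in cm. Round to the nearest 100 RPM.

r = 119 mm = 11.9 cm
80,000 = 11.18 × 11.9 × (N/1000)²
(N/1000)² = 80,000 / 133.042 = 601.3139
N = 1000 × √601.3139 ≈ 24,521.7

N ≈ 24500 RPM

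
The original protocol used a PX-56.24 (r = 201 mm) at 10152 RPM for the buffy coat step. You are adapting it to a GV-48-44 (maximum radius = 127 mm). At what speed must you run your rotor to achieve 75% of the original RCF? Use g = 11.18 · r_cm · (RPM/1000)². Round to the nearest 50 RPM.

Original rotor: r = 201 mm = 20.1 cm
RCF_original = 11.18 × 20.1 × (10.152)² = 11.18 × 20.1 × 103.063104 ≈ 23,160.1 × g
Target RCF = 0.75 × 23,160.1 ≈ 17,370.1 × g
Your rotor: r = 127 mm = 12.7 cm
17,370.1 = 11.18 × 12.7 × (N/1000)²
(N/1000)² = 17,370.1 / 141.986 = 122.3367
N = 1000 × √122.3367 ≈ 11,060.6

11050 RPM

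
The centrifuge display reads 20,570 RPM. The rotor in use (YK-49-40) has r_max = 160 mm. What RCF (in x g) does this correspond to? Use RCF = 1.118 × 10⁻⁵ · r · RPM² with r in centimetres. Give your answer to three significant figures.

RCF ≈ 75700 x g

r = 160 mm = 16.0 cm
RCF = 1.118 × 10⁻⁵ × r × N²
RCF = 1.118 × 10⁻⁵ × 16 × (20570)² = 1.118 × 10⁻⁵ × 16 × 423,124,900 ≈ 75,688.6 × g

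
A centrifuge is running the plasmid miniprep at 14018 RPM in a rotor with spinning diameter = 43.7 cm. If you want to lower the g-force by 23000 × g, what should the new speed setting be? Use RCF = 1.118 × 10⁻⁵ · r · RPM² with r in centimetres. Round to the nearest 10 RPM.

r = 43.7 / 2 = 21.85 cm
Current RCF = 1.118 × 10⁻⁵ × 21.85 × (14018)² = 1.118 × 10⁻⁵ × 21.85 × 196,504,324 ≈ 48,002.7 × g
Target RCF = 48,002.7 − 23,000 = 25,002.7 × g
N² = 25,002.7 / (24.4283 × 10⁻⁵) = 102,351,371
N ≈ √102,351,371 ≈ 10,116.9

≈ 10120 RPM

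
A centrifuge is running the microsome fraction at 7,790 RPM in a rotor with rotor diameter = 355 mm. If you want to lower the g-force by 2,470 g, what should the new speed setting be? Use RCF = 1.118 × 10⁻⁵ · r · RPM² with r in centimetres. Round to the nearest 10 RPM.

N₂ ≈ 6950 RPM

r = 355 mm / 2 = 177.5 mm = 17.75 cm
Current RCF = 1.118 × 10⁻⁵ × 17.75 × (7790)² = 1.118 × 10⁻⁵ × 17.75 × 60,684,100 ≈ 12,042.5 × g
Target RCF = 12,042.5 − 2,470 = 9,572.5 × g
N² = 9,572.5 / (19.8445 × 10⁻⁵) = 48,237,547
N ≈ √48,237,547 ≈ 6,945.3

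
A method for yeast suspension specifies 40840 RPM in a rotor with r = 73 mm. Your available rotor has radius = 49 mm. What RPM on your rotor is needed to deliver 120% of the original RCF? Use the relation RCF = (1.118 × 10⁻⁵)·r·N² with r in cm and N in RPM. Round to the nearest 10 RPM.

≈ 54610 RPM

Original rotor: r = 73 mm = 7.3 cm
RCF = 1.118 × 10⁻⁵ × r × N²
RCF_original = 1.118 × 10⁻⁵ × 7.3 × (40840)² = 1.118 × 10⁻⁵ × 7.3 × 1,667,905,600 ≈ 136,124.4 × g
Target RCF = 1.2 × 136,124.4 ≈ 163,349.3 × g
Your rotor: r = 49 mm = 4.9 cm
163,349.3 = 1.118 × 10⁻⁵ × 4.9 × N²
N² = 163,349.3 / (5.4782 × 10⁻⁵) = 2,981,806,068
N ≈ √2,981,806,068 ≈ 54,605.9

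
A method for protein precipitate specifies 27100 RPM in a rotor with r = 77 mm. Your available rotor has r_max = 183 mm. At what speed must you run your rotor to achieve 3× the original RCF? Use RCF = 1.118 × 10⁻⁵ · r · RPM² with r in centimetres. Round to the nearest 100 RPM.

Original rotor: r = 77 mm = 7.7 cm
RCF = 1.118 × 10⁻⁵ × r × N²
RCF_original = 1.118 × 10⁻⁵ × 7.7 × (27100)² = 1.118 × 10⁻⁵ × 7.7 × 734,410,000 ≈ 63,222.4 × g
Target RCF = 3 × 63,222.4 ≈ 189,667.2 × g
Your rotor: r = 183 mm = 18.3 cm
189,667.2 = 1.118 × 10⁻⁵ × 18.3 × N²
N² = 189,667.2 / (20.4594 × 10⁻⁵) = 927,041,849
N ≈ √927,041,849 ≈ 30,447.4

30400 RPM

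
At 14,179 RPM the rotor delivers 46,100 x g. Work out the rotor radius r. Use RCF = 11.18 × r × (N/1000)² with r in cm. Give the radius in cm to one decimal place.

r ≈ 20.5 cm

46100 = 11.18 × r × (14.179)²
r = 46100 / (11.18 × 201.044041) = 46100 / 2247.672 ≈ 20.510 cm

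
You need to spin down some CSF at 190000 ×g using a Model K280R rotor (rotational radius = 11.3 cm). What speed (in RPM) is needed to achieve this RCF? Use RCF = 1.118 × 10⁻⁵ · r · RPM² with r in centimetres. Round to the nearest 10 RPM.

N ≈ 38780 RPM

190,000 = 1.118 × 10⁻⁵ × 11.3 × N²
N² = 190,000 / (12.6334 × 10⁻⁵) = 1,503,949,847
N ≈ √1,503,949,847 ≈ 38,780.8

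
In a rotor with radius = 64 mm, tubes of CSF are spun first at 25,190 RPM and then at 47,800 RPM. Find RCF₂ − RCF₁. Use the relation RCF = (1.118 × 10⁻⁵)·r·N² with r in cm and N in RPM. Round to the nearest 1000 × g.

118000 ×g

r = 64 mm = 6.4 cm
RCF₁ = 1.118 × 10⁻⁵ × 6.4 × (25190)² = 1.118 × 10⁻⁵ × 6.4 × 634,536,100 ≈ 45,402.3 × g
RCF₂ = 1.118 × 10⁻⁵ × 6.4 × (47800)² = 1.118 × 10⁻⁵ × 6.4 × 2,284,840,000 ≈ 163,484.9 × g
Increase = 163,484.9 − 45,402.3 = 118,082.6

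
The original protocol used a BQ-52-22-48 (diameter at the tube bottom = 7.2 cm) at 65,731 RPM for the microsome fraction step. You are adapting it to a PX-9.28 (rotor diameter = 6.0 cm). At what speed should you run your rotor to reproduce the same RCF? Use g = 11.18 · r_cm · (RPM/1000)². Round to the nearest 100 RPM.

≈ 72000 RPM

Original rotor: r = 7.2 / 2 = 3.6 cm
RCF = 11.18 × r × (N/1000)²
RCF_original = 11.18 × 3.6 × (65.731)² = 11.18 × 3.6 × 4,320.564361 ≈ 173,894.1 × g
Your rotor: r = 6.0 / 2 = 3 cm
173,894.1 = 11.18 × 3 × (N/1000)²
(N/1000)² = 173,894.1 / 33.54 = 5184.678
N = 1000 × √5184.678 ≈ 72,004.7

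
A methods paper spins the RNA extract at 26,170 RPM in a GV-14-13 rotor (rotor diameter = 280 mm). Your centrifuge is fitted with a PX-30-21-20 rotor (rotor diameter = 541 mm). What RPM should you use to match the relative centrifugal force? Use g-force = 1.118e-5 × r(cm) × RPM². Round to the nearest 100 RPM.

18800 RPM

Original rotor: r = 280 mm / 2 = 140 mm = 14 cm
RCF_original = 1.118 × 10⁻⁵ × 14 × (26170)² = 1.118 × 10⁻⁵ × 14 × 684,868,900 ≈ 107,195.7 × g
Your rotor: r = 541 mm / 2 = 270.5 mm = 27.05 cm
107,195.7 = 1.118 × 10⁻⁵ × 27.05 × N²
N² = 107,195.7 / (30.2419 × 10⁻⁵) = 354,460,864
N ≈ √354,460,864 ≈ 18,827.1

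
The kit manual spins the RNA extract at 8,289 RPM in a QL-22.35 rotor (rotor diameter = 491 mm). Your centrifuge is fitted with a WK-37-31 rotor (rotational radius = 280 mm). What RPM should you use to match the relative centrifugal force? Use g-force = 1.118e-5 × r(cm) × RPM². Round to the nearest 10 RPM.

Original rotor: r = 491 mm / 2 = 245.5 mm = 24.55 cm
RCF_original = 1.118 × 10⁻⁵ × 24.55 × (8289)² = 1.118 × 10⁻⁵ × 24.55 × 68,707,521 ≈ 18,858.1 × g
Your rotor: r = 280 mm = 28.0 cm
18,858.1 = 1.118 × 10⁻⁵ × 28 × N²
N² = 18,858.1 / (31.304 × 10⁻⁵) = 60,241,822
N ≈ √60,241,822 ≈ 7,761.6

7760 RPM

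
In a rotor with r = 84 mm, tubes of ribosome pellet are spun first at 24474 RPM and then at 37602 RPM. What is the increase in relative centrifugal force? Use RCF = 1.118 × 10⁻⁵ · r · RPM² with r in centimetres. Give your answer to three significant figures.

76500 ×g

r = 84 mm = 8.4 cm
RCF₁ = 1.118 × 10⁻⁵ × 8.4 × (24474)² = 1.118 × 10⁻⁵ × 8.4 × 598,976,676 ≈ 56,251.1 × g
RCF₂ = 1.118 × 10⁻⁵ × 8.4 × (37602)² = 1.118 × 10⁻⁵ × 8.4 × 1,413,910,404 ≈ 132,783.2 × g
Increase = 132,783.2 − 56,251.1 = 76,532.1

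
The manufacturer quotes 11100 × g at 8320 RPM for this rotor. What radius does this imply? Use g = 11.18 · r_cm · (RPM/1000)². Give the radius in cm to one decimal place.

r ≈ 14.3 cm

11100 = 11.18 × r × (8.32)²
r = 11100 / (11.18 × 69.2224) = 11100 / 773.9064 ≈ 14.343 cm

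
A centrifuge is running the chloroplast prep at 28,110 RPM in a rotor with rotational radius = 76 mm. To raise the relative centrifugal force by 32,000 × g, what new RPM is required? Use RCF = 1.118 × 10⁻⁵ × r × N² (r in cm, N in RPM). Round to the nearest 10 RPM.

34160 RPM

r = 76 mm = 7.6 cm
Current RCF = 1.118 × 10⁻⁵ × 7.6 × (28110)² = 1.118 × 10⁻⁵ × 7.6 × 790,172,100 ≈ 67,139.3 × g
Target RCF = 67,139.3 + 32,000 = 99,139.3 × g
N² = 99,139.3 / (8.4968 × 10⁻⁵) = 1,166,783,966
N ≈ √1,166,783,966 ≈ 34,158.2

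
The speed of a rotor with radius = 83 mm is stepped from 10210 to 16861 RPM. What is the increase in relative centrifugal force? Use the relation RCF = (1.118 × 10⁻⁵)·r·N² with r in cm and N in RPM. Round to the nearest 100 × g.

≈ 16700 g

r = 83 mm = 8.3 cm
RCF₁ = 1.118 × 10⁻⁵ × 8.3 × (10210)² = 1.118 × 10⁻⁵ × 8.3 × 104,244,100 ≈ 9,673.2 × g
RCF₂ = 1.118 × 10⁻⁵ × 8.3 × (16861)² = 1.118 × 10⁻⁵ × 8.3 × 284,293,321 ≈ 26,380.7 × g
Increase = 26,380.7 − 9,673.2 = 16,707.5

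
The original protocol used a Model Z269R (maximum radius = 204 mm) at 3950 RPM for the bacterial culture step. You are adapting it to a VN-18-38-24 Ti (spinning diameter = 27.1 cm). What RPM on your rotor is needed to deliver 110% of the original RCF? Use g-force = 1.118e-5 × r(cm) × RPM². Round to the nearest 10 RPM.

5080 RPM

Original rotor: r = 204 mm = 20.4 cm
RCF = 1.118 × 10⁻⁵ × r × N²
RCF_original = 1.118 × 10⁻⁵ × 20.4 × (3950)² = 1.118 × 10⁻⁵ × 20.4 × 15,602,500 ≈ 3,558.5 × g
Target RCF = 1.1 × 3,558.5 ≈ 3,914.4 × g
Your rotor: r = 27.1 / 2 = 13.55 cm
3,914.4 = 1.118 × 10⁻⁵ × 13.55 × N²
N² = 3,914.4 / (15.1489 × 10⁻⁵) = 25,839,500
N ≈ √25,839,500 ≈ 5,083.3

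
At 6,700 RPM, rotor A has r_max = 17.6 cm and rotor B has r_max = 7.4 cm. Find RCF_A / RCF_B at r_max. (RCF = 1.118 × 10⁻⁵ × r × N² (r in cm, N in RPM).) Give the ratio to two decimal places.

At fixed N, RCF ∝ r, so RCF_A/RCF_B = r_A/r_B = 17.6 / 7.4 = 2.3784.

2.38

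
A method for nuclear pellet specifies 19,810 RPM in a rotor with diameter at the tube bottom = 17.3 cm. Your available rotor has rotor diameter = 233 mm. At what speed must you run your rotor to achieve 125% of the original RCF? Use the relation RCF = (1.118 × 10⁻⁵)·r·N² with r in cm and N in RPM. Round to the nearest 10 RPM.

≈ 19080 RPM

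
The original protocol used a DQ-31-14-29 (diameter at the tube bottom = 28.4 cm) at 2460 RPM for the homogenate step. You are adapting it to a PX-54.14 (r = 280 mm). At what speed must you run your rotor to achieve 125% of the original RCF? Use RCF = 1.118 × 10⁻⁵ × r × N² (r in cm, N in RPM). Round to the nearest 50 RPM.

1950 RPM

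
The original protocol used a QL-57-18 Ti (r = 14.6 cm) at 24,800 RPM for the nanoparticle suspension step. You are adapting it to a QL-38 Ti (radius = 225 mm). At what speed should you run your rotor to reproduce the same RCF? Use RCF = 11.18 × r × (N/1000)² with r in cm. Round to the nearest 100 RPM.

20000 RPM

RCF_original = 11.18 × 14.6 × (24.8)² = 11.18 × 14.6 × 615.04 ≈ 100,391.7 × g
Your rotor: r = 225 mm = 22.5 cm
100,391.7 = 11.18 × 22.5 × (N/1000)²
(N/1000)² = 100,391.7 / 251.55 = 399.0924
N = 1000 × √399.0924 ≈ 19,977.3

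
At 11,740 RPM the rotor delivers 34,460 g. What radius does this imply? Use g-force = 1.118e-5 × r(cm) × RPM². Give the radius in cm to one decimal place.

22.4 cm

34460 = 1.118 × 10⁻⁵ × r × (11740)²
r = 34460 / (1.118 × 10⁻⁵ × 137,827,600) = 34460 / 1540.913 ≈ 22.363 cm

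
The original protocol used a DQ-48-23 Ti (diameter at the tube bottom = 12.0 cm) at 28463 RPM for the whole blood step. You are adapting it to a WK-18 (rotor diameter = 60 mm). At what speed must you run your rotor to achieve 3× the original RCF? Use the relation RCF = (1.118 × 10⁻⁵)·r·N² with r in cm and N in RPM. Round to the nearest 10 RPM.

Original rotor: r = 12.0 / 2 = 6 cm
RCF = 1.118 × 10⁻⁵ × r × N²
RCF_original = 1.118 × 10⁻⁵ × 6 × (28463)² = 1.118 × 10⁻⁵ × 6 × 810,142,369 ≈ 54,344.4 × g
Target RCF = 3 × 54,344.4 ≈ 163,033.2 × g
Your rotor: r = 60 mm / 2 = 30 mm = 3 cm
163,033.2 = 1.118 × 10⁻⁵ × 3 × N²
N² = 163,033.2 / (3.354 × 10⁻⁵) = 4,860,858,676
N ≈ √4,860,858,676 ≈ 69,719.9

≈ 69720 RPM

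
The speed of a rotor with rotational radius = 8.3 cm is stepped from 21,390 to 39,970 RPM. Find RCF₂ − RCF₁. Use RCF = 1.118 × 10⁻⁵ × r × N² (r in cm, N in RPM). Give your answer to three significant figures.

106000 × g

RCF₁ = 1.118 × 10⁻⁵ × 8.3 × (21390)² = 1.118 × 10⁻⁵ × 8.3 × 457,532,100 ≈ 42,456.2 × g
RCF₂ = 1.118 × 10⁻⁵ × 8.3 × (39970)² = 1.118 × 10⁻⁵ × 8.3 × 1,597,600,900 ≈ 148,247.8 × g
Increase = 148,247.8 − 42,456.2 = 105,791.6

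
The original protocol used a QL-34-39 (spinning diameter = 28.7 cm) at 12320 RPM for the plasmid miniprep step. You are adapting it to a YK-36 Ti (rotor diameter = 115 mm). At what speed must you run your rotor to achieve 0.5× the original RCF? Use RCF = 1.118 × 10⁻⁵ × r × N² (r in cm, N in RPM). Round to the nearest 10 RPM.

Original rotor: r = 28.7 / 2 = 14.35 cm
RCF_original = 1.118 × 10⁻⁵ × 14.35 × (12320)² = 1.118 × 10⁻⁵ × 14.35 × 151,782,400 ≈ 24,350.9 × g
Target RCF = 0.5 × 24,350.9 ≈ 12,175.5 × g
Your rotor: r = 115 mm / 2 = 57.5 mm = 5.75 cm
12,175.5 = 1.118 × 10⁻⁵ × 5.75 × N²
N² = 12,175.5 / (6.4285 × 10⁻⁵) = 189,398,771
N ≈ √189,398,771 ≈ 13,762.2

≈ 13760 RPM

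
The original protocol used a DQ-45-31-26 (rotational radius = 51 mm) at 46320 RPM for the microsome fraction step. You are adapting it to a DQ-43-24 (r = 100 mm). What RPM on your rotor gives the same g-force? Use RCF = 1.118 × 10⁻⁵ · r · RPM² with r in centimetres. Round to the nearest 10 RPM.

≈ 33080 RPM

Original rotor: r = 51 mm = 5.1 cm
RCF_original = 1.118 × 10⁻⁵ × 5.1 × (46320)² = 1.118 × 10⁻⁵ × 5.1 × 2,145,542,400 ≈ 122,334.5 × g
Your rotor: r = 100 mm = 10.0 cm
122,334.5 = 1.118 × 10⁻⁵ × 10 × N²
N² = 122,334.5 / (11.18 × 10⁻⁵) = 1,094,226,297
N ≈ √1,094,226,297 ≈ 33,079.1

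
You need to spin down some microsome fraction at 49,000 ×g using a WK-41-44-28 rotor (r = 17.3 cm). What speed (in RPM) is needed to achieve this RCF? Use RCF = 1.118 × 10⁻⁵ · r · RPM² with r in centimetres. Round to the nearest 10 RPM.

49,000 = 1.118 × 10⁻⁵ × 17.3 × N²
N² = 49,000 / (19.3414 × 10⁻⁵) = 253,342,571
N ≈ √253,342,571 ≈ 15,916.7

≈ 15920 RPM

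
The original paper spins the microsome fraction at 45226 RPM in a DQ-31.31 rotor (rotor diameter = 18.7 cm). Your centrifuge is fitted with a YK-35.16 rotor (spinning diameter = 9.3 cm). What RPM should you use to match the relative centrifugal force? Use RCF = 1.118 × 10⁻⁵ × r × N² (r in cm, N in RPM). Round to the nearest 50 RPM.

Original rotor: r = 18.7 / 2 = 9.35 cm
RCF_original = 1.118 × 10⁻⁵ × 9.35 × (45226)² = 1.118 × 10⁻⁵ × 9.35 × 2,045,391,076 ≈ 213,810.9 × g
Your rotor: r = 9.3 / 2 = 4.65 cm
213,810.9 = 1.118 × 10⁻⁵ × 4.65 × N²
N² = 213,810.9 / (5.1987 × 10⁻⁵) = 4,112,776,271
N ≈ √4,112,776,271 ≈ 64,130.9

64150 RPM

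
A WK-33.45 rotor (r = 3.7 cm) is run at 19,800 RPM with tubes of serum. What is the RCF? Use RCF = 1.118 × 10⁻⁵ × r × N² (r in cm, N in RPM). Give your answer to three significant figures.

16200 x g

RCF = 1.118 × 10⁻⁵ × 3.7 × (19800)² = 1.118 × 10⁻⁵ × 3.7 × 392,040,000 ≈ 16,217.1 × g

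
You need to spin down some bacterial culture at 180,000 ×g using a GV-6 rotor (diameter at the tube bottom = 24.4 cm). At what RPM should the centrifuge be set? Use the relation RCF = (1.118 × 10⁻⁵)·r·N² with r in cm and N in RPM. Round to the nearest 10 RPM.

r = 24.4 / 2 = 12.2 cm
180,000 = 1.118 × 10⁻⁵ × 12.2 × N²
N² = 180,000 / (13.6396 × 10⁻⁵) = 1,319,686,794
N ≈ √1,319,686,794 ≈ 36,327.5

N ≈ 36330 RPM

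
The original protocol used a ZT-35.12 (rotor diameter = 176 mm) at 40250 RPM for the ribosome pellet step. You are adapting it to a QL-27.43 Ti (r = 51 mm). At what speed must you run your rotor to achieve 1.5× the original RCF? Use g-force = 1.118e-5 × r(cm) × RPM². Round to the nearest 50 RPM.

64750 RPM

Original rotor: r = 176 mm / 2 = 88 mm = 8.8 cm
RCF_original = 1.118 × 10⁻⁵ × 8.8 × (40250)² = 1.118 × 10⁻⁵ × 8.8 × 1,620,062,500 ≈ 159,388.2 × g
Target RCF = 1.5 × 159,388.2 ≈ 239,082.3 × g
Your rotor: r = 51 mm = 5.1 cm
239,082.3 = 1.118 × 10⁻⁵ × 5.1 × N²
N² = 239,082.3 / (5.7018 × 10⁻⁵) = 4,193,102,178
N ≈ √4,193,102,178 ≈ 64,754.2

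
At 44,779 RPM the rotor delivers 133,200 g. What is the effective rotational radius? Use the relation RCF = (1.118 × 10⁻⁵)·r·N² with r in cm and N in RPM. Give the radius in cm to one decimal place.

RCF = 1.118 × 10⁻⁵ × r × N²
133200 = 1.118 × 10⁻⁵ × r × (44779)²
r = 133200 / (1.118 × 10⁻⁵ × 2,005,158,841) = 133200 / 22417.68 ≈ 5.942 cm

5.9 cm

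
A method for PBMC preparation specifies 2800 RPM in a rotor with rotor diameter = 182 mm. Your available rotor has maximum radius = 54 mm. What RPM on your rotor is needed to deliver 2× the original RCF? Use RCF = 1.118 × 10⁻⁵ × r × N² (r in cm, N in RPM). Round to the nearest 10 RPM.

5140 RPM

Original rotor: r = 182 mm / 2 = 91 mm = 9.1 cm
RCF = 1.118 × 10⁻⁵ × r × N²
RCF_original = 1.118 × 10⁻⁵ × 9.1 × (2800)² = 1.118 × 10⁻⁵ × 9.1 × 7,840,000 ≈ 797.6 × g
Target RCF = 2 × 797.6 ≈ 1,595.2 × g
Your rotor: r = 54 mm = 5.4 cm
1,595.2 = 1.118 × 10⁻⁵ × 5.4 × N²
N² = 1,595.2 / (6.0372 × 10⁻⁵) = 26,422,845
N ≈ √26,422,845 ≈ 5,140.3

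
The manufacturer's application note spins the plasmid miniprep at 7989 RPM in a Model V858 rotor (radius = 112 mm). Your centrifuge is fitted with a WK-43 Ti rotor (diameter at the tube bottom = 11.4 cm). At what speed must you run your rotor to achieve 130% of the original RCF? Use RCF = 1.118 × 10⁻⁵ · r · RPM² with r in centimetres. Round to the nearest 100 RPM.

≈ 12800 RPM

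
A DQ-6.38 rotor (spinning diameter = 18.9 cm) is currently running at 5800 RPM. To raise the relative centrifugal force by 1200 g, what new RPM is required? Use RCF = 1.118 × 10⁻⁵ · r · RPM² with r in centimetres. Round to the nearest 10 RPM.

r = 18.9 / 2 = 9.45 cm
Current RCF = 1.118 × 10⁻⁵ × 9.45 × (5800)² = 1.118 × 10⁻⁵ × 9.45 × 33,640,000 ≈ 3,554.1 × g
Target RCF = 3,554.1 + 1,200 = 4,754.1 × g
N² = 4,754.1 / (10.5651 × 10⁻⁵) = 44,998,154
N ≈ √44,998,154 ≈ 6,708.1

6710 RPM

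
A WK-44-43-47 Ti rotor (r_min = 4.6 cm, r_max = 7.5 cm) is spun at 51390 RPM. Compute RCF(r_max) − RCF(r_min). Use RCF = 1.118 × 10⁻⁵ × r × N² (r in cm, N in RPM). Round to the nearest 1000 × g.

RCF_max = 1.118 × 10⁻⁵ × 7.5 × (51390)² = 1.118 × 10⁻⁵ × 7.5 × 2,640,932,100 ≈ 221,442.2 × g
RCF_min = 1.118 × 10⁻⁵ × 4.6 × (51390)² = 1.118 × 10⁻⁵ × 4.6 × 2,640,932,100 ≈ 135,817.9 × g
ΔRCF = 221,442.2 − 135,817.9 = 85,624.3

≈ 86000 g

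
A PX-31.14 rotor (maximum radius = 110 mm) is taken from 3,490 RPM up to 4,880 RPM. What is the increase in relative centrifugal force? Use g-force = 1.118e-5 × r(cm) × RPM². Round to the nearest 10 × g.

1430 × g

r = 110 mm = 11.0 cm
RCF₁ = 1.118 × 10⁻⁵ × 11 × (3490)² = 1.118 × 10⁻⁵ × 11 × 12,180,100 ≈ 1,497.9 × g
RCF₂ = 1.118 × 10⁻⁵ × 11 × (4880)² = 1.118 × 10⁻⁵ × 11 × 23,814,400 ≈ 2,928.7 × g
Increase = 2,928.7 − 1,497.9 = 1,430.8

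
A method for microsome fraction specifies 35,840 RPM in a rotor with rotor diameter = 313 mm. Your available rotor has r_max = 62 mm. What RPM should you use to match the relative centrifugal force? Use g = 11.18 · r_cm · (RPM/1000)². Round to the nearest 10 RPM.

Original rotor: r = 313 mm / 2 = 156.5 mm = 15.65 cm
RCF = 11.18 × r × (N/1000)²
RCF_original = 11.18 × 15.65 × (35.84)² = 11.18 × 15.65 × 1,284.5056 ≈ 224,746.1 × g
Your rotor: r = 62 mm = 6.2 cm
224,746.1 = 11.18 × 6.2 × (N/1000)²
(N/1000)² = 224,746.1 / 69.316 = 3242.341
N = 1000 × √3242.341 ≈ 56,941.6

56940 RPM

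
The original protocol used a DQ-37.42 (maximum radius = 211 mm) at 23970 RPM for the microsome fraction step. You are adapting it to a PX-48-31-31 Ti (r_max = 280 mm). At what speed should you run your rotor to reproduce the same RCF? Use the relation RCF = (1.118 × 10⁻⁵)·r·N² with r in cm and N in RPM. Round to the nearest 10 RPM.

Original rotor: r = 211 mm = 21.1 cm
RCF_original = 1.118 × 10⁻⁵ × 21.1 × (23970)² = 1.118 × 10⁻⁵ × 21.1 × 574,560,900 ≈ 135,537.8 × g
Your rotor: r = 280 mm = 28.0 cm
135,537.8 = 1.118 × 10⁻⁵ × 28 × N²
N² = 135,537.8 / (31.304 × 10⁻⁵) = 432,972,783
N ≈ √432,972,783 ≈ 20,808.0

20810 RPM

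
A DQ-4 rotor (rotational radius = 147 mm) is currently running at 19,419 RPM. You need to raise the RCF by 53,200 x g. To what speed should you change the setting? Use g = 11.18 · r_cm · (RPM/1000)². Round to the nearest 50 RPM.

N₂ ≈ 26450 RPM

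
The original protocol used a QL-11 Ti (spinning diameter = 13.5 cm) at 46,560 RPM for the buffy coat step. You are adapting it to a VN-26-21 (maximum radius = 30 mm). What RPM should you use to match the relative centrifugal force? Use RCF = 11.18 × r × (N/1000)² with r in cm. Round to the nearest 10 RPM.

69840 RPM

Original rotor: r = 13.5 / 2 = 6.75 cm
RCF_original = 11.18 × 6.75 × (46.56)² = 11.18 × 6.75 × 2,167.8336 ≈ 163,595.6 × g
Your rotor: r = 30 mm = 3.0 cm
163,595.6 = 11.18 × 3 × (N/1000)²
(N/1000)² = 163,595.6 / 33.54 = 4877.627
N = 1000 × √4877.627 ≈ 69,840.0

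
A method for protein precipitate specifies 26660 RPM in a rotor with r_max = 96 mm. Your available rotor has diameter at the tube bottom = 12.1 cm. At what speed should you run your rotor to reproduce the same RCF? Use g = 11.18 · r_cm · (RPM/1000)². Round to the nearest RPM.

Original rotor: r = 96 mm = 9.6 cm
RCF = 11.18 × r × (N/1000)²
RCF_original = 11.18 × 9.6 × (26.66)² = 11.18 × 9.6 × 710.7556 ≈ 76,284 × g
Your rotor: r = 12.1 / 2 = 6.05 cm
76,284 = 11.18 × 6.05 × (N/1000)²
(N/1000)² = 76,284 / 67.639 = 1127.811
N = 1000 × √1127.811 ≈ 33,582.9

≈ 33583 RPM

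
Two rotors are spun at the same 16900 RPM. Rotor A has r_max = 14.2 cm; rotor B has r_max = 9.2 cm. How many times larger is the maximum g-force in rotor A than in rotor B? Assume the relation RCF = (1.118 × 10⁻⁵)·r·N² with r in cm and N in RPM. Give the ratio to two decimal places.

1.54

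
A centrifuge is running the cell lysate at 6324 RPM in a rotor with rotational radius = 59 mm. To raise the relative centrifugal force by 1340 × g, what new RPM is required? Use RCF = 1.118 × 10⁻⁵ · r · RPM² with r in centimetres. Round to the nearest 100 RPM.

7800 RPM

r = 59 mm = 5.9 cm
Current RCF = 1.118 × 10⁻⁵ × 5.9 × (6324)² = 1.118 × 10⁻⁵ × 5.9 × 39,992,976 ≈ 2,638 × g
Target RCF = 2,638 + 1,340 = 3,978 × g
N² = 3,978 / (6.5962 × 10⁻⁵) = 60,307,450
N ≈ √60,307,450 ≈ 7,765.8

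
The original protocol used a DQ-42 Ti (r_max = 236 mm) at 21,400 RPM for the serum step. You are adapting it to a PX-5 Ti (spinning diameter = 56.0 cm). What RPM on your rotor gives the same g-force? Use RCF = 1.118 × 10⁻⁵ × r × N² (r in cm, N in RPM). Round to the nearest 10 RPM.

Original rotor: r = 236 mm = 23.6 cm
RCF_original = 1.118 × 10⁻⁵ × 23.6 × (21400)² = 1.118 × 10⁻⁵ × 23.6 × 457,960,000 ≈ 120,831.8 × g
Your rotor: r = 56.0 / 2 = 28 cm
120,831.8 = 1.118 × 10⁻⁵ × 28 × N²
N² = 120,831.8 / (31.304 × 10⁻⁵) = 385,994,761
N ≈ √385,994,761 ≈ 19,646.7

≈ 19650 RPM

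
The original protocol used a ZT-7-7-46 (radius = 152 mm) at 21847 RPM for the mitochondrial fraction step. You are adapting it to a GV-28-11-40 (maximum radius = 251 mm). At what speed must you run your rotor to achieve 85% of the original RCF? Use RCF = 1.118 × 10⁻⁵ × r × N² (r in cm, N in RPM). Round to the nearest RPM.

≈ 15674 RPM

Original rotor: r = 152 mm = 15.2 cm
RCF = 1.118 × 10⁻⁵ × r × N²
RCF_original = 1.118 × 10⁻⁵ × 15.2 × (21847)² = 1.118 × 10⁻⁵ × 15.2 × 477,291,409 ≈ 81,109 × g
Target RCF = 0.85 × 81,109 ≈ 68,942.6 × g
Your rotor: r = 251 mm = 25.1 cm
68,942.6 = 1.118 × 10⁻⁵ × 25.1 × N²
N² = 68,942.6 / (28.0618 × 10⁻⁵) = 245,681,318
N ≈ √245,681,318 ≈ 15,674.2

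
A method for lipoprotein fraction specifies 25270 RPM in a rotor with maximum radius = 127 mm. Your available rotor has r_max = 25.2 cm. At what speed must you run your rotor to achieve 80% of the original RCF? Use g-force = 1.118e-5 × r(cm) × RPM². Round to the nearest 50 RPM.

Original rotor: r = 127 mm = 12.7 cm
RCF_original = 1.118 × 10⁻⁵ × 12.7 × (25270)² = 1.118 × 10⁻⁵ × 12.7 × 638,572,900 ≈ 90,668.4 × g
Target RCF = 0.8 × 90,668.4 ≈ 72,534.7 × g
72,534.7 = 1.118 × 10⁻⁵ × 25.2 × N²
N² = 72,534.7 / (28.1736 × 10⁻⁵) = 257,456,271
N ≈ √257,456,271 ≈ 16,045.4

≈ 16050 RPM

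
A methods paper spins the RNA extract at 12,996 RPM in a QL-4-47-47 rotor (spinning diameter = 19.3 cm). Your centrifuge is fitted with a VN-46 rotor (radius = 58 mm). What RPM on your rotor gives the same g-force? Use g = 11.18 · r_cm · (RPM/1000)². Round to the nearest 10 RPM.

Original rotor: r = 19.3 / 2 = 9.65 cm
RCF = 11.18 × r × (N/1000)²
RCF_original = 11.18 × 9.65 × (12.996)² = 11.18 × 9.65 × 168.896016 ≈ 18,221.7 × g
Your rotor: r = 58 mm = 5.8 cm
18,221.7 = 11.18 × 5.8 × (N/1000)²
(N/1000)² = 18,221.7 / 64.844 = 281.0083
N = 1000 × √281.0083 ≈ 16,763.3

≈ 16760 RPM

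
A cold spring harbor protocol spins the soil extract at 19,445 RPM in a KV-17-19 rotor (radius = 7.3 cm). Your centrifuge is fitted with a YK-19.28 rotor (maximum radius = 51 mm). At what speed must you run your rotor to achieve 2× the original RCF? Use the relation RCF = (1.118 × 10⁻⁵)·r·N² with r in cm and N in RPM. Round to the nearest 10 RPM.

RCF_original = 1.118 × 10⁻⁵ × 7.3 × (19445)² = 1.118 × 10⁻⁵ × 7.3 × 378,108,025 ≈ 30,858.9 × g
Target RCF = 2 × 30,858.9 ≈ 61,717.8 × g
Your rotor: r = 51 mm = 5.1 cm
61,717.8 = 1.118 × 10⁻⁵ × 5.1 × N²
N² = 61,717.8 / (5.7018 × 10⁻⁵) = 1,082,426,602
N ≈ √1,082,426,602 ≈ 32,900.3

32900 RPM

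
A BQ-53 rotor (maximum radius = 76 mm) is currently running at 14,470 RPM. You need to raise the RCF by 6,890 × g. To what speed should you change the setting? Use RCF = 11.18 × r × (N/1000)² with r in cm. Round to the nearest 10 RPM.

N₂ ≈ 17040 RPM

r = 76 mm = 7.6 cm
Current RCF = 11.18 × 7.6 × (14.47)² = 11.18 × 7.6 × 209.3809 ≈ 17,790.7 × g
Target RCF = 17,790.7 + 6,890 = 24,680.7 × g
(N/1000)² = 24,680.7 / 84.968 = 290.4705
N = 1000 × √290.4705 ≈ 17,043.2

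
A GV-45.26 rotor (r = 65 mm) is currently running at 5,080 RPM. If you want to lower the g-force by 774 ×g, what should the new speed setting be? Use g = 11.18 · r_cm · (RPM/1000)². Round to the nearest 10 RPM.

r = 65 mm = 6.5 cm
Current RCF = 11.18 × 6.5 × (5.08)² = 11.18 × 6.5 × 25.8064 ≈ 1,875.4 × g
Target RCF = 1,875.4 − 774 = 1,101.4 × g
(N/1000)² = 1,101.4 / 72.67 = 15.15619
N = 1000 × √15.15619 ≈ 3,893.1

≈ 3890 RPM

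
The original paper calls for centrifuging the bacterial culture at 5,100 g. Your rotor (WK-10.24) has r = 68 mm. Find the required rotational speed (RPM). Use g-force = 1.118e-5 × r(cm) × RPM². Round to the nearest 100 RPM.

r = 68 mm = 6.8 cm
5,100 = 1.118 × 10⁻⁵ × 6.8 × N²
N² = 5,100 / (7.6024 × 10⁻⁵) = 67,084,079
N ≈ √67,084,079 ≈ 8,190.5

N ≈ 8200 RPM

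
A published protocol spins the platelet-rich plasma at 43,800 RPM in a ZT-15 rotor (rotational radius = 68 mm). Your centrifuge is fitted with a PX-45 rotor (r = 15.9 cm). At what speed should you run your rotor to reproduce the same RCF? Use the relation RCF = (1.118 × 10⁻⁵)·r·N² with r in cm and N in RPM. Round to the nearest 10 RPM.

Original rotor: r = 68 mm = 6.8 cm
RCF_original = 1.118 × 10⁻⁵ × 6.8 × (43800)² = 1.118 × 10⁻⁵ × 6.8 × 1,918,440,000 ≈ 145,847.5 × g
145,847.5 = 1.118 × 10⁻⁵ × 15.9 × N²
N² = 145,847.5 / (17.7762 × 10⁻⁵) = 820,465,004
N ≈ √820,465,004 ≈ 28,643.8

≈ 28640 RPM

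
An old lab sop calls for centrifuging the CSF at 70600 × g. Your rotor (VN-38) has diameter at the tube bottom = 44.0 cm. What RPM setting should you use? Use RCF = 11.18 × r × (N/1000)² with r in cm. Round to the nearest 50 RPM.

16950 RPM

r = 44.0 / 2 = 22 cm
70,600 = 11.18 × 22 × (N/1000)²
(N/1000)² = 70,600 / 245.96 = 287.0385
N = 1000 × √287.0385 ≈ 16,942.2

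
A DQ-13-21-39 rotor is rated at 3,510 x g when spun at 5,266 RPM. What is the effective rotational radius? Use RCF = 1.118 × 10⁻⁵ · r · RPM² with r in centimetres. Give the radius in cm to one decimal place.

3510 = 1.118 × 10⁻⁵ × r × (5266)²
r = 3510 / (1.118 × 10⁻⁵ × 27,730,756) = 3510 / 310.0299 ≈ 11.321 cm

11.3 cm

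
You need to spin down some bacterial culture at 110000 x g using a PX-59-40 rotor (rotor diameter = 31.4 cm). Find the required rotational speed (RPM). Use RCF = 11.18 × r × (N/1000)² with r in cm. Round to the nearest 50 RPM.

25050 RPM

r = 31.4 / 2 = 15.7 cm
110,000 = 11.18 × 15.7 × (N/1000)²
(N/1000)² = 110,000 / 175.526 = 626.6878
N = 1000 × √626.6878 ≈ 25,033.7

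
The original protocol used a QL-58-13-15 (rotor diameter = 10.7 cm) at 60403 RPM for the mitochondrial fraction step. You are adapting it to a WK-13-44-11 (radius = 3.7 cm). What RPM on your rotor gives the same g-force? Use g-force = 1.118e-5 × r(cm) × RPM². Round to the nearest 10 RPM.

72630 RPM

Original rotor: r = 10.7 / 2 = 5.35 cm
RCF = 1.118 × 10⁻⁵ × r × N²
RCF_original = 1.118 × 10⁻⁵ × 5.35 × (60403)² = 1.118 × 10⁻⁵ × 5.35 × 3,648,522,409 ≈ 218,229.1 × g
218,229.1 = 1.118 × 10⁻⁵ × 3.7 × N²
N² = 218,229.1 / (4.1366 × 10⁻⁵) = 5,275,566,891
N ≈ √5,275,566,891 ≈ 72,633.1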